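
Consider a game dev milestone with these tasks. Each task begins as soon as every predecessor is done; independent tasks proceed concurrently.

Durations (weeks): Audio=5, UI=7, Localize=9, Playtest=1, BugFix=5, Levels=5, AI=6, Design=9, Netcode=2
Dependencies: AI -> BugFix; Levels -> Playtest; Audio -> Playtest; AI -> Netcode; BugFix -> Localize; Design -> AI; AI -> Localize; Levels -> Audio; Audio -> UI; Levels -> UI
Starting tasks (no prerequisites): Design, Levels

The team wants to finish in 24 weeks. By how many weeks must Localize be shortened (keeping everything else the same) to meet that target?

5

Current finish: 29 weeks; target: 24.
Localize is on every critical path, so each week cut from Localize cuts the finish by one (this holds down to a finish of 21).
Need 29 − 24 = 5 weeks off Localize → Localize becomes 4 weeks, finish becomes 24.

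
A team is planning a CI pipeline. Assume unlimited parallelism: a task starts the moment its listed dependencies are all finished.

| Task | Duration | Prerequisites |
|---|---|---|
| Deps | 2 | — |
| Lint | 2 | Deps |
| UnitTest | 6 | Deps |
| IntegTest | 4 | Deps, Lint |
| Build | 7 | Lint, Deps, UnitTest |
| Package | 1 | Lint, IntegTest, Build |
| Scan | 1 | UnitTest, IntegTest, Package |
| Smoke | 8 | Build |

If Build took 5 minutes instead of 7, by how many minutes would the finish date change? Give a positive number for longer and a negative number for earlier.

The binding path is Deps→UnitTest→Build→Smoke = 2+6+7+8 = 23; finish at 23 minutes.
Since Build is critical, the -2 change carries straight to that chain (now 21 minutes).
That remains the longest chain; total 21 minutes.
Change in finish: 21 − 23 = -2 minutes.

-2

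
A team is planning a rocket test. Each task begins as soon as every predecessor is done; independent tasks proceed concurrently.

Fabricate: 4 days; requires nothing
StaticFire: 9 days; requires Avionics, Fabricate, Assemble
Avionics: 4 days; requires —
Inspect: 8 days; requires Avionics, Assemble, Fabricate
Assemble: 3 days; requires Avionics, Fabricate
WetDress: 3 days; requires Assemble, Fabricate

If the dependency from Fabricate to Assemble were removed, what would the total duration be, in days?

16

Original critical path: Fabricate→Assemble→StaticFire = 4+3+9 = 16 ⇒ 16 days.
Dropping Fabricate→Assemble doesn't change Assemble's earliest start (4); another predecessor still binds.
After: Avionics→Assemble→StaticFire = 4+3+9 = 16 → 16 days.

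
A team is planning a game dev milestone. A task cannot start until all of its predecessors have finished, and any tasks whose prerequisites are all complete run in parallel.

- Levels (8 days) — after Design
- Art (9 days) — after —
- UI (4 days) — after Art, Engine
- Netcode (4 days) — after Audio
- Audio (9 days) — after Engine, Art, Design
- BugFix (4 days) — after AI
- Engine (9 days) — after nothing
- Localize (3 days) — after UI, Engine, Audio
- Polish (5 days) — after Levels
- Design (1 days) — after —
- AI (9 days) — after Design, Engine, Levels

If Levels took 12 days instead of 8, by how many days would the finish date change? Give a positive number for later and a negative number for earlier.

The binding path is Design→Levels→AI→BugFix = 1+8+9+4 = 22; finish at 22 days.
Levels lies on that path, so at 12 days the path becomes 26 days.
The critical path is still Design→Levels→AI→BugFix; finish is now 26 days.
Change in finish: 26 − 22 = +4 days.

4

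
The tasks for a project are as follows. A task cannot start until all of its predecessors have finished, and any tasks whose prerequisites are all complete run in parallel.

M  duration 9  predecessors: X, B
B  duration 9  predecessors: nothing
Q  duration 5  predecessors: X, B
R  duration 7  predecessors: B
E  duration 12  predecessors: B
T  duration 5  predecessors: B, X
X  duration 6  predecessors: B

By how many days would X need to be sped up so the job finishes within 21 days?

Current finish: 24 days; target: 21.
X is on every critical path, so each day cut from X cuts the finish by one (this holds down to a finish of 21).
Need 24 − 21 = 3 days off X → X becomes 3 days, finish becomes 21.

3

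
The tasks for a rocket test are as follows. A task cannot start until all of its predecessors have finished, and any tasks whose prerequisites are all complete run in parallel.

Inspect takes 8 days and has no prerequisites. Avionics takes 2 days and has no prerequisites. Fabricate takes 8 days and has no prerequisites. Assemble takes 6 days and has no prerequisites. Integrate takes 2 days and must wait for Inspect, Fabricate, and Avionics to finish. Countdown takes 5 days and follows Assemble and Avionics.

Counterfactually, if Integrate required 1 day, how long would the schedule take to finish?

11

Actual critical path: Assemble→Countdown = 6+5 = 11 ⇒ 11 days.
Integrate is off the critical path — its longest chain is 10 days, giving 1 of slack.
No other chain overtakes it, so the finish is 11 days.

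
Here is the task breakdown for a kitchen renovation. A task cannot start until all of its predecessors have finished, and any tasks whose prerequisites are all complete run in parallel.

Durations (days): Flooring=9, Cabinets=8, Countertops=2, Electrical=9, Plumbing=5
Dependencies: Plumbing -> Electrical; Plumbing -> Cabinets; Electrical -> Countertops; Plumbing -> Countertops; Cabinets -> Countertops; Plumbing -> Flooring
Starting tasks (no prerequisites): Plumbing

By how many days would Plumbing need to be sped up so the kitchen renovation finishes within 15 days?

1

Current finish: 16 days; target: 15.
Plumbing is on every critical path, so each day cut from Plumbing cuts the finish by one (this holds down to a finish of 12).
Need 16 − 15 = 1 day off Plumbing → Plumbing becomes 4 days, finish becomes 15.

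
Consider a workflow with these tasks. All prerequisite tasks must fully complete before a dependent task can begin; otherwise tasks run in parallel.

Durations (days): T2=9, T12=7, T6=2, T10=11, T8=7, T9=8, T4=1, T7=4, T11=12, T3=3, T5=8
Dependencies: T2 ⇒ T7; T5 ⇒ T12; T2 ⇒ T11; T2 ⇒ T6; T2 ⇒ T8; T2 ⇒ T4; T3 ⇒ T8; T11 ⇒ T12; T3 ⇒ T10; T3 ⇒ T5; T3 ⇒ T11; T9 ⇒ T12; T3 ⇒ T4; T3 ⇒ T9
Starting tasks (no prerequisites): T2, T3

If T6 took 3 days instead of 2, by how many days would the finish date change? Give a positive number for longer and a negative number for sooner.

0

Baseline: T2→T11→T12 = 9+12+7 = 28 → 28 days.
T6 is off the critical path — its longest chain is 11 days, giving 17 of slack.
That remains the longest chain; total 28 days.
Change in finish: 28 − 28 = +0 days.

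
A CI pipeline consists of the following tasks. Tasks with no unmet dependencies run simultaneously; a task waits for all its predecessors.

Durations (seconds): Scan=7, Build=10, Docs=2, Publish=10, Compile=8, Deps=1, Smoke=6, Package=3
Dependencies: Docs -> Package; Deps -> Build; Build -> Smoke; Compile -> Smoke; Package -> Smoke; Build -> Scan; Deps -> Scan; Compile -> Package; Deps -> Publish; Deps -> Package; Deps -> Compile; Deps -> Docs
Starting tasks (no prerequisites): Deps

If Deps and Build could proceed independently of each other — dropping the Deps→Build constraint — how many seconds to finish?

18

Before: longest chain Deps→Compile→Package→Smoke = 1+8+3+6 = 18, finish 18.
Without Deps→Build, Build's earliest start moves from 1 to 0.
New critical path: Deps→Compile→Package→Smoke = 1+8+3+6 = 18 ⇒ 18 seconds.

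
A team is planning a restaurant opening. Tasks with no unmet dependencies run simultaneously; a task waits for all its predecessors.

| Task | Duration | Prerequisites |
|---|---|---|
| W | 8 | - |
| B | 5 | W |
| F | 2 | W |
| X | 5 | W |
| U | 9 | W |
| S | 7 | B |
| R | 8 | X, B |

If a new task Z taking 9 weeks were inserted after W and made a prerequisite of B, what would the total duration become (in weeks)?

30

Originally the restaurant opening takes 21 weeks.
With Z inserted, B now waits for max(W, Z).
New critical path: W→Z→B→R = 8+9+5+8 = 30 ⇒ 30 weeks.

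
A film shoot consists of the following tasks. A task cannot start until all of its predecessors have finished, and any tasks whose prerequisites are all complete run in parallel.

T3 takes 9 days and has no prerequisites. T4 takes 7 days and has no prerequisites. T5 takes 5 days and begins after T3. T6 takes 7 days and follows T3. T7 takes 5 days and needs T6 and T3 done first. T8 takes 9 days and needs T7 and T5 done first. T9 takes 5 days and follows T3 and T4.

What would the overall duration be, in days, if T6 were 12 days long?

Baseline: T3→T6→T7→T8 = 9+7+5+9 = 30 → 30 days.
Since T6 is critical, the +5 change carries straight to that chain (now 35 days).
The critical path is still T3→T6→T7→T8; finish is now 35 days.

35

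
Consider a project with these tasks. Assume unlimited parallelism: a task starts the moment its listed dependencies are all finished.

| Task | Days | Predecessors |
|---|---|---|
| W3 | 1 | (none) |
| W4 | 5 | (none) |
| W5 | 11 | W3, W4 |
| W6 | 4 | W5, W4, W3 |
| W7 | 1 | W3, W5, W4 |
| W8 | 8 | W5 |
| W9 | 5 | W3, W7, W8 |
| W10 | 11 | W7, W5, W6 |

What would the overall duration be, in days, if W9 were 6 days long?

Baseline: W4→W5→W6→W10 = 5+11+4+11 = 31 → 31 days.
W9 is off the critical path — its longest chain is 29 days, giving 2 of slack.
No other chain overtakes it, so the finish is 31 days.

31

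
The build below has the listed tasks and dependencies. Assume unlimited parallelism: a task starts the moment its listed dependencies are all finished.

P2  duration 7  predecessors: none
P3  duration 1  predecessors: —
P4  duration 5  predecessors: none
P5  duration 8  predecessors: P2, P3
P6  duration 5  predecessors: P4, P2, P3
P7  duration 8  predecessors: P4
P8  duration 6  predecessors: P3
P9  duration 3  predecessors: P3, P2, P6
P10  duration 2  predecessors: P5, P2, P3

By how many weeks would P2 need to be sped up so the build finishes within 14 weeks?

3

Current finish: 17 weeks; target: 14.
P2 is on every critical path, so each week cut from P2 cuts the finish by one (this holds down to a finish of 13).
Need 17 − 14 = 3 weeks off P2 → P2 becomes 4 weeks, finish becomes 14.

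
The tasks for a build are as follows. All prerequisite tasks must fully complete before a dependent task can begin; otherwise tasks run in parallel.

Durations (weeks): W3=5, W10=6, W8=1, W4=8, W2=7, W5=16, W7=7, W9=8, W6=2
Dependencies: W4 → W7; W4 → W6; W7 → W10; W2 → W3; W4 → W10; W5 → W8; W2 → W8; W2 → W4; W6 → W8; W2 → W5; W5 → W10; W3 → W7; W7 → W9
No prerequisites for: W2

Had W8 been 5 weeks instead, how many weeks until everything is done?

Baseline: W2→W4→W7→W9 = 7+8+7+8 = 30 → 30 weeks.
The longest path through W8 is only 24 weeks, so W8 has float 6.
That remains the longest chain; total 30 weeks.

30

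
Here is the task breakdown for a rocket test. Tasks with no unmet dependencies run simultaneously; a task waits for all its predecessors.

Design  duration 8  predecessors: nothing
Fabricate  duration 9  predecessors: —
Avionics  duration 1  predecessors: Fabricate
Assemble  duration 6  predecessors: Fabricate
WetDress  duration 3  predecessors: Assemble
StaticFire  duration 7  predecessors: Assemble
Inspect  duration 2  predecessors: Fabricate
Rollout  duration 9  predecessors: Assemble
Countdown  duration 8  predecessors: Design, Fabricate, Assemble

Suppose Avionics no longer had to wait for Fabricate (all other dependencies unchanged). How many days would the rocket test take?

24

Before: longest chain Fabricate→Assemble→Rollout = 9+6+9 = 24, finish 24.
Without Fabricate→Avionics, Avionics's earliest start moves from 9 to 0.
New critical path: Fabricate→Assemble→Rollout = 9+6+9 = 24 ⇒ 24 days.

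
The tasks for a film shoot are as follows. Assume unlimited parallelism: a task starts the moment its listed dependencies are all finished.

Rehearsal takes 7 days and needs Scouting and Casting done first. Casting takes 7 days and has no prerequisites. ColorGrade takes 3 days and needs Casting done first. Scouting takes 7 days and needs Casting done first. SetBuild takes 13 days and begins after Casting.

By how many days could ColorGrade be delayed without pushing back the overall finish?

Casting→Scouting→Rehearsal = 7+7+7 = 21 sets the makespan at 21 days.
ColorGrade finishes as early as 10 and must finish by 21.
Slack of ColorGrade = 18 − 7 = 11 days.

11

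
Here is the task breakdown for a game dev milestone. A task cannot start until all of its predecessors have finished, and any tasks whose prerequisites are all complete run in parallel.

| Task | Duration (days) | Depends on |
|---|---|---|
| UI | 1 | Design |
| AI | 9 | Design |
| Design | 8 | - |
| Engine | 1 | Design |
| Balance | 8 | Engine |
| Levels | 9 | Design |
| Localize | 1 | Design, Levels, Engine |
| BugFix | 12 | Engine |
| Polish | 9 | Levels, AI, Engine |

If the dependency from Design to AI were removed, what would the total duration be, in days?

With the dependency in place, Design→Levels→Polish = 8+9+9 = 26 sets the finish at 26 days.
Without Design→AI, AI's earliest start moves from 8 to 0.
New critical path: Design→Levels→Polish = 8+9+9 = 26 ⇒ 26 days.

26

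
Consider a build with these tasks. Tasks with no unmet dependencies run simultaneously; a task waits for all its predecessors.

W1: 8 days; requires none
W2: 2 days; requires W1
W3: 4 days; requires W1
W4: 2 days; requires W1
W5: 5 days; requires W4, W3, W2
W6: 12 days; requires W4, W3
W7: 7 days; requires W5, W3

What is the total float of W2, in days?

2

The longest chain is W1→W3→W5→W7 = 8+4+5+7 = 24; overall finish 24 days.
W2 finishes as early as 10 and must finish by 12.
So W2 can slip 12 − 10 = 2 days.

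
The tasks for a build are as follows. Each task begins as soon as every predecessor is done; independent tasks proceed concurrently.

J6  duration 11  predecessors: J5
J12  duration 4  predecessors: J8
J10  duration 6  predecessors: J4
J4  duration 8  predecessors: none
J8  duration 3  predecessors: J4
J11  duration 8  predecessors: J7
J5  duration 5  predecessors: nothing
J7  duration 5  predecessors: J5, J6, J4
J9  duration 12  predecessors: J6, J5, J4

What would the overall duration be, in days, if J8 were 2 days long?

29

Critical path before the change: J5→J6→J7→J11 = 5+11+5+8 = 29 giving 29 days.
J8 has 14 days of float (longest path through it is 15).
The critical path is still J5→J6→J7→J11; finish is now 29 days.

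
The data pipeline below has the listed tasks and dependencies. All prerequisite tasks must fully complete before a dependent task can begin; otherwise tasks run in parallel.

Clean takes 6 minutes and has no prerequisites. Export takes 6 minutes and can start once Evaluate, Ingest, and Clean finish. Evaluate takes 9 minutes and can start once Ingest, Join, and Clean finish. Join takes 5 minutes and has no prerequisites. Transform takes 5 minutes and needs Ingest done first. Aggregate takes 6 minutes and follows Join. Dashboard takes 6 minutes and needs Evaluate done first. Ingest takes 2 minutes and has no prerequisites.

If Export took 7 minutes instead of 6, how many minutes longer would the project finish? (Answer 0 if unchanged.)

Baseline: Clean→Evaluate→Export = 6+9+6 = 21 → 21 minutes.
Export is on the critical path; changing it to 7 makes that path 22 minutes.
The critical path is still Clean→Evaluate→Export; finish is now 22 minutes.
Change in finish: 22 − 21 = +1 minutes.

1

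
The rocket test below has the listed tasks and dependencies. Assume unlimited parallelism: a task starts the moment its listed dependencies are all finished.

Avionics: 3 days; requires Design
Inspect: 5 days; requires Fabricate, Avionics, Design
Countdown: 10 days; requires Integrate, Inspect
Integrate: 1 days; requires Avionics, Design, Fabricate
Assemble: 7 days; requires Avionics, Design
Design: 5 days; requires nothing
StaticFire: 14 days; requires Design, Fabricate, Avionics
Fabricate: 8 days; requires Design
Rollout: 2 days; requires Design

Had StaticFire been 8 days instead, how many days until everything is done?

28

The binding path is Design→Fabricate→Inspect→Countdown = 5+8+5+10 = 28; finish at 28 days.
StaticFire is off the critical path — its longest chain is 27 days, giving 1 of slack.
The critical path is still Design→Fabricate→Inspect→Countdown; finish is now 28 days.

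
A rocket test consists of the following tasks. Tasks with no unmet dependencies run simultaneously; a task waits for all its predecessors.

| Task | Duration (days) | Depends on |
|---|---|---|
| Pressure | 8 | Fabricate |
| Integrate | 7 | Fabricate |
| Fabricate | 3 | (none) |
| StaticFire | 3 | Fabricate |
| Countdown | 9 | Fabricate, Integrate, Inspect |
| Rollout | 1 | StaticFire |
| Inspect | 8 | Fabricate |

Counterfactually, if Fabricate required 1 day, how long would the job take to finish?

The binding path is Fabricate→Inspect→Countdown = 3+8+9 = 20; finish at 20 days.
Fabricate is on the critical path; changing it to 1 makes that path 18 days.
That remains the longest chain; total 18 days.

18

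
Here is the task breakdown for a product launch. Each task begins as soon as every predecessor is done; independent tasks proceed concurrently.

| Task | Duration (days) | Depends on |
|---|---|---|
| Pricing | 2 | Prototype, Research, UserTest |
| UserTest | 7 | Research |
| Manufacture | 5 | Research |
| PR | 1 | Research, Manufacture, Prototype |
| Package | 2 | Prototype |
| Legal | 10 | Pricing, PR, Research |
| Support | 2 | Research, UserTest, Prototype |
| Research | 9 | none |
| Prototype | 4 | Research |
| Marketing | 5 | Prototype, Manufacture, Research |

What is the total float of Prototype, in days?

The longest chain is Research→UserTest→Pricing→Legal = 9+7+2+10 = 28; overall finish 28 days.
The longest chain containing Prototype totals 25 days.
Float = 28 − 25 = 3.

3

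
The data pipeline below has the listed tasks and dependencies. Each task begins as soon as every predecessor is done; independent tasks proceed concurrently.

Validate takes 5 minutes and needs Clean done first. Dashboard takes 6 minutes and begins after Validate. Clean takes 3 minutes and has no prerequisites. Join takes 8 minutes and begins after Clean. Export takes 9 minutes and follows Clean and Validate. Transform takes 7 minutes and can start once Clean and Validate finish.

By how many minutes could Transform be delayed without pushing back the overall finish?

The longest chain is Clean→Validate→Export = 3+5+9 = 17; overall finish 17 minutes.
The longest chain containing Transform totals 15 minutes.
Float = 17 − 15 = 2.

2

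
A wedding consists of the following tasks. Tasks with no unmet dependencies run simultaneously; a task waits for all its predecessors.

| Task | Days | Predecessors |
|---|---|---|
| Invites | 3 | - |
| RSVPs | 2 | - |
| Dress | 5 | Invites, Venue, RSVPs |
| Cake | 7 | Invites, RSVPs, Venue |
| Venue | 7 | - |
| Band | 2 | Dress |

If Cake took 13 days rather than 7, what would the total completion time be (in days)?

As given, the longest chain is Venue→Cake = 7+7 = 14, so the finish is 14 days.
Since Cake is critical, the +6 change carries straight to that chain (now 20 days).
No other chain overtakes it, so the finish is 20 days.

20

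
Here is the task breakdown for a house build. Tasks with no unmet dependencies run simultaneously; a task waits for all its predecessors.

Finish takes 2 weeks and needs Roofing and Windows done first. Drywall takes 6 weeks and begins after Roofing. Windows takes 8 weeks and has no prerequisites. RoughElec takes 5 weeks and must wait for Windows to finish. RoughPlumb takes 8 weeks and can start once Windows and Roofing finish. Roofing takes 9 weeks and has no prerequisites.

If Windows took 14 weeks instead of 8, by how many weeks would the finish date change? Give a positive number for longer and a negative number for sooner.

5

The binding path is Roofing→RoughPlumb = 9+8 = 17; finish at 17 weeks.
Windows is off the critical path — its longest chain is 16 weeks, giving 1 of slack.
Now Windows→RoughPlumb = 14+8 = 22 is longest, so the finish becomes 22 weeks.
Change in finish: 22 − 17 = +5 weeks.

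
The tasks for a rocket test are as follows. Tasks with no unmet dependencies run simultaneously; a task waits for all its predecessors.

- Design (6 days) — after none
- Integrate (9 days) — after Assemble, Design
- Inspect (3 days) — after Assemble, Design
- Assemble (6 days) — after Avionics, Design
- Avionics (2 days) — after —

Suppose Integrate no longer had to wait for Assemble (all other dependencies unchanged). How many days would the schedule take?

Original critical path: Design→Assemble→Integrate = 6+6+9 = 21 ⇒ 21 days.
Without Assemble→Integrate, Integrate's earliest start moves from 12 to 6.
New critical path: Design→Assemble→Inspect = 6+6+3 = 15 ⇒ 15 days.

15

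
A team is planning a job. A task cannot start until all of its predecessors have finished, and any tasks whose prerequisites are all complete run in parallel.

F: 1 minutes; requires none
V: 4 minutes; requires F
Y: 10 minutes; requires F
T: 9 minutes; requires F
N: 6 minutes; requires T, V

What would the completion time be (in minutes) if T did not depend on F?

With the dependency in place, F→T→N = 1+9+6 = 16 sets the finish at 16 minutes.
Without F→T, T's earliest start moves from 1 to 0.
New critical path: T→N = 9+6 = 15 ⇒ 15 minutes.

15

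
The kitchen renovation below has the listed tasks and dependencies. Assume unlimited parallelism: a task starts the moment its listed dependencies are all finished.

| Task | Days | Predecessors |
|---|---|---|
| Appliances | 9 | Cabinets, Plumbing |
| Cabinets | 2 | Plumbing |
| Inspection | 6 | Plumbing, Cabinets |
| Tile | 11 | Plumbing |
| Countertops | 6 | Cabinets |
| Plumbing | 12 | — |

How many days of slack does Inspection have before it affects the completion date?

3

Critical path: Plumbing→Cabinets→Appliances = 12+2+9 = 23, so the finish is 23 days.
Inspection finishes as early as 20 and must finish by 23.
So Inspection can slip 23 − 20 = 3 days.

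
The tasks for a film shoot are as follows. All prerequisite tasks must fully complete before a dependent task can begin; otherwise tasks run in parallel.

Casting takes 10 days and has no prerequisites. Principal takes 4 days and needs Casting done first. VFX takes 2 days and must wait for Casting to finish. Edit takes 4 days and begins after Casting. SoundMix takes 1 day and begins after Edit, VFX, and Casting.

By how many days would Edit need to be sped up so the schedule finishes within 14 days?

1

Current finish: 15 days; target: 14.
Edit is on every critical path, so each day cut from Edit cuts the finish by one (this holds down to a finish of 14).
Need 15 − 14 = 1 day off Edit → Edit becomes 3 days, finish becomes 14.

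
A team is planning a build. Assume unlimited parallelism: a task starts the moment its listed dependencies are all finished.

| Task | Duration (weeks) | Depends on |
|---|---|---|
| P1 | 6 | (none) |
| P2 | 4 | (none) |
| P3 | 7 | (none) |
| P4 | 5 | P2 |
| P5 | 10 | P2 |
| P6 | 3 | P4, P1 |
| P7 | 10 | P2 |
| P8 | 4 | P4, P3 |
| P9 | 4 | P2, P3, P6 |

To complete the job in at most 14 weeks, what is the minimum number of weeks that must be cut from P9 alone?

2

Current finish: 16 weeks; target: 14.
P9 is on every critical path, so each week cut from P9 cuts the finish by one (this holds down to a finish of 14).
Need 16 − 14 = 2 weeks off P9 → P9 becomes 2 weeks, finish becomes 14.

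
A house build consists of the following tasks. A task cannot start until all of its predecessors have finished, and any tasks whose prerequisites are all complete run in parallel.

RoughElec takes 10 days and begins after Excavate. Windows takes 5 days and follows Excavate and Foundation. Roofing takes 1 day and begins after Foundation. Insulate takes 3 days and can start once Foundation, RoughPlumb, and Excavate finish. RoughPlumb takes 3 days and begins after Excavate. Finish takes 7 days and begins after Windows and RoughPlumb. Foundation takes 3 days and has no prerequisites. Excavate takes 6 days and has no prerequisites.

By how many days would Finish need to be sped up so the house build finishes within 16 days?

2

Current finish: 18 days; target: 16.
Finish is on every critical path, so each day cut from Finish cuts the finish by one (this holds down to a finish of 16).
Need 18 − 16 = 2 days off Finish → Finish becomes 5 days, finish becomes 16.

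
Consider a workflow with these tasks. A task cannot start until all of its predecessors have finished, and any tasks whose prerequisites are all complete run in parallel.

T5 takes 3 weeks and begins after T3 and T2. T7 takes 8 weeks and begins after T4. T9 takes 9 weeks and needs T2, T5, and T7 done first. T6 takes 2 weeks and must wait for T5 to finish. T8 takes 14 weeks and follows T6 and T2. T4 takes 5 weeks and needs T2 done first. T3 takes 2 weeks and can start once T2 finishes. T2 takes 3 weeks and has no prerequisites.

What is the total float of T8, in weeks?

Critical path: T2→T4→T7→T9 = 3+5+8+9 = 25, so the finish is 25 weeks.
T8 finishes as early as 24 and must finish by 25.
Float = 25 − 24 = 1.

1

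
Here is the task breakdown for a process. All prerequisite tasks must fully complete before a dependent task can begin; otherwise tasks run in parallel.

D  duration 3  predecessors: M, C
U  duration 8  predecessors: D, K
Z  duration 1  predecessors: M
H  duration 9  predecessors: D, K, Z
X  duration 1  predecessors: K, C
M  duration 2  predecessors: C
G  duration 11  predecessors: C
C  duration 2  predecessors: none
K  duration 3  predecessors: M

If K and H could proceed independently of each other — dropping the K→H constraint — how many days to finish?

Before: longest chain C→M→K→H = 2+2+3+9 = 16, finish 16.
Dropping K→H doesn't change H's earliest start (7); another predecessor still binds.
After: C→M→D→H = 2+2+3+9 = 16 → 16 days.

16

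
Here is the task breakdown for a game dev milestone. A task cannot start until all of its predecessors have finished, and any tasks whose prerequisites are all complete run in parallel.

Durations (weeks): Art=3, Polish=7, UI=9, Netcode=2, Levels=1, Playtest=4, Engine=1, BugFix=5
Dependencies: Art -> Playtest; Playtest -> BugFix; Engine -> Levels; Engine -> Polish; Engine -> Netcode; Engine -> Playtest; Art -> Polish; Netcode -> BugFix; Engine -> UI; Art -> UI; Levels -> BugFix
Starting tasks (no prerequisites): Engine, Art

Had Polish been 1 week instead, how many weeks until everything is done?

Baseline: Art→UI = 3+9 = 12 → 12 weeks.
Polish is off the critical path — its longest chain is 10 weeks, giving 2 of slack.
That remains the longest chain; total 12 weeks.

12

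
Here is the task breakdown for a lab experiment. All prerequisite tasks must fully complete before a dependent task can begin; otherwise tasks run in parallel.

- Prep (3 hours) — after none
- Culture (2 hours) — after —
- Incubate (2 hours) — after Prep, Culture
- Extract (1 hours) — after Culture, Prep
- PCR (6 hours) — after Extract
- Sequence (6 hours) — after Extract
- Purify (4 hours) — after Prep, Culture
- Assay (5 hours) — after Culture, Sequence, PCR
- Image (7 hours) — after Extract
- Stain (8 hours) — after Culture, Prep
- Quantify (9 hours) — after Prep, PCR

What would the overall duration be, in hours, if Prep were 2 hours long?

The binding path is Prep→Extract→PCR→Quantify = 3+1+6+9 = 19; finish at 19 hours.
Prep is on the critical path; changing it to 2 makes that path 18 hours.
That remains the longest chain; total 18 hours.

18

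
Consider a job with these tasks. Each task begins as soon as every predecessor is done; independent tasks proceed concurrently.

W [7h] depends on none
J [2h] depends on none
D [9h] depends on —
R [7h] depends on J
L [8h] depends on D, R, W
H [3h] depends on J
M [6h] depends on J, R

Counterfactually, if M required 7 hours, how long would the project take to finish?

17

As given, the longest chain is J→R→L = 2+7+8 = 17, so the finish is 17 hours.
M has 2 hours of float (longest path through it is 15).
The critical path is still J→R→L; finish is now 17 hours.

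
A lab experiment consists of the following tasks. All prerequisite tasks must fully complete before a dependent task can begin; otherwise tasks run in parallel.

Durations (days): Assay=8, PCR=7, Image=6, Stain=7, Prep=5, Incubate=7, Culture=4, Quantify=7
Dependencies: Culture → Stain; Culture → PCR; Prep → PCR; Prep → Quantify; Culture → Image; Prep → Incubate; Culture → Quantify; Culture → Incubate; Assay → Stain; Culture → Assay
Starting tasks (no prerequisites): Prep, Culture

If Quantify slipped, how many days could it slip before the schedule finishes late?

Critical path: Culture→Assay→Stain = 4+8+7 = 19, so the finish is 19 days.
The longest chain containing Quantify totals 12 days.
Slack of Quantify = 12 − 5 = 7 days.

7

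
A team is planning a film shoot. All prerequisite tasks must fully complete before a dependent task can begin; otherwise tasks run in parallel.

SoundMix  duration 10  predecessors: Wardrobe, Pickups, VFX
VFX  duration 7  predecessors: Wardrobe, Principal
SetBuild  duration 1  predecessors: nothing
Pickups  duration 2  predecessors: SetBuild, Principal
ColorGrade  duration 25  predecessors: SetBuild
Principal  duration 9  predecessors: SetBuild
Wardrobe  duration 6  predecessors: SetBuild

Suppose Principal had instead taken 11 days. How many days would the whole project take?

29

The binding path is SetBuild→Principal→VFX→SoundMix = 1+9+7+10 = 27; finish at 27 days.
Since Principal is critical, the +2 change carries straight to that chain (now 29 days).
The critical path is still SetBuild→Principal→VFX→SoundMix; finish is now 29 days.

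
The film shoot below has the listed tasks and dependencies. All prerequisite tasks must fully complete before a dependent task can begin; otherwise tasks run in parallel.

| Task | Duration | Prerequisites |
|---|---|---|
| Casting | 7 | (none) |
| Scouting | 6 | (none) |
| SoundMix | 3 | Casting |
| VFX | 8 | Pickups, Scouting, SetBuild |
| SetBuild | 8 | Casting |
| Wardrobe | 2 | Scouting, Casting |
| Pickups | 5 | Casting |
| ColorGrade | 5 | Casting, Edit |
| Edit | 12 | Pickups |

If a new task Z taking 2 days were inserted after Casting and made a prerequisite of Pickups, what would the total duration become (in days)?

Originally the film shoot takes 29 days.
With Z inserted, Pickups now waits for max(Casting, Z).
New critical path: Casting→Z→Pickups→Edit→ColorGrade = 7+2+5+12+5 = 31 ⇒ 31 days.

31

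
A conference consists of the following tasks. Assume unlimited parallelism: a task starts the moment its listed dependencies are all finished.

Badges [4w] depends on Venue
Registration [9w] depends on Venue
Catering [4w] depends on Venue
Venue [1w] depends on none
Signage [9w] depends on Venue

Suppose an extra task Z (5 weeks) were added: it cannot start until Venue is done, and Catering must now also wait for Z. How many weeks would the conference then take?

10

Originally the conference takes 10 weeks.
With Z inserted, Catering now waits for max(Venue, Z).
New critical path: Venue→Z→Catering = 1+5+4 = 10 ⇒ 10 weeks.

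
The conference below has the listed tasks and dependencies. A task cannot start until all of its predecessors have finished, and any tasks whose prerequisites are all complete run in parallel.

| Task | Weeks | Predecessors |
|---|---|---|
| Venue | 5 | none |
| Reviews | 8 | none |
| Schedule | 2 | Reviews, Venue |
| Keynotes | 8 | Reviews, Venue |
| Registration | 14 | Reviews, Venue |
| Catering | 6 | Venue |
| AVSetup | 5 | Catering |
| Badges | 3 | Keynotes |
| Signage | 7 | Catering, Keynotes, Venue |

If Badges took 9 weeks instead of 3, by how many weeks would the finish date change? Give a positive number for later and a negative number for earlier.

As given, the longest chain is Reviews→Keynotes→Signage = 8+8+7 = 23, so the finish is 23 weeks.
Badges has 4 weeks of float (longest path through it is 19).
Now Reviews→Keynotes→Badges = 8+8+9 = 25 is longest, so the finish becomes 25 weeks.
Change in finish: 25 − 23 = +2 weeks.

2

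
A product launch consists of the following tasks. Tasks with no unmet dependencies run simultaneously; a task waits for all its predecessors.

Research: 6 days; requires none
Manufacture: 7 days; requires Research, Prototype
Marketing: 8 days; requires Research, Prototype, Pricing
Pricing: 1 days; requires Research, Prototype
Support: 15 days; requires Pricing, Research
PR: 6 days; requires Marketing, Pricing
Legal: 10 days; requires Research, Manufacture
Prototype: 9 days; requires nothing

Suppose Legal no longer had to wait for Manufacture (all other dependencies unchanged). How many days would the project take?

25

Before: longest chain Prototype→Manufacture→Legal = 9+7+10 = 26, finish 26.
Without Manufacture→Legal, Legal's earliest start moves from 16 to 6.
After: Prototype→Pricing→Support = 9+1+15 = 25 → 25 days.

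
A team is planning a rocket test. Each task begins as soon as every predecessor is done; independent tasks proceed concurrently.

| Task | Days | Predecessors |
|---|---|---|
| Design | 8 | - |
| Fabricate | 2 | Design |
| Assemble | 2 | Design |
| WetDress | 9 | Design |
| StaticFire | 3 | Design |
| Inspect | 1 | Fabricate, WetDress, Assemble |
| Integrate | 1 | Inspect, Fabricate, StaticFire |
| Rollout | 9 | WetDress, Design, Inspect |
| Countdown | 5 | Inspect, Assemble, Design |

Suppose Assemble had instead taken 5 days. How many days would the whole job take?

27

The binding path is Design→WetDress→Inspect→Rollout = 8+9+1+9 = 27; finish at 27 days.
Assemble has 7 days of float (longest path through it is 20).
No other chain overtakes it, so the finish is 27 days.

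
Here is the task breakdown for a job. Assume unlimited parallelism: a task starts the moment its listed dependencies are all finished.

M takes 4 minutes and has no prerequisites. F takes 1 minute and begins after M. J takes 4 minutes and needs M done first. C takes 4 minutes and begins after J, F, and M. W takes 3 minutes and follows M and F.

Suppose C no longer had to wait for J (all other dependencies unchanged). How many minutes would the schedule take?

Before: longest chain M→J→C = 4+4+4 = 12, finish 12.
Without J→C, C's earliest start moves from 8 to 5.
After: M→F→C = 4+1+4 = 9 → 9 minutes.

9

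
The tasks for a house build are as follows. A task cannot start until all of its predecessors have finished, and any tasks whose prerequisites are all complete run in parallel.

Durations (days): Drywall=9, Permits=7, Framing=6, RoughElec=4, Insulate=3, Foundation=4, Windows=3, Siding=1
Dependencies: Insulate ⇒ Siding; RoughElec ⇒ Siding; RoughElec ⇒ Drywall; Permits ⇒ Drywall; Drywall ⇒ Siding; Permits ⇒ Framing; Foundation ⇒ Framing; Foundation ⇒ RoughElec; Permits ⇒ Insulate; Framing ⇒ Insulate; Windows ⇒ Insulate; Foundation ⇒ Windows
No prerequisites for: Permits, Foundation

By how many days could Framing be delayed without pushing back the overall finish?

Foundation→RoughElec→Drywall→Siding = 4+4+9+1 = 18 sets the makespan at 18 days.
The longest chain containing Framing totals 17 days.
Slack of Framing = 8 − 7 = 1 day.

1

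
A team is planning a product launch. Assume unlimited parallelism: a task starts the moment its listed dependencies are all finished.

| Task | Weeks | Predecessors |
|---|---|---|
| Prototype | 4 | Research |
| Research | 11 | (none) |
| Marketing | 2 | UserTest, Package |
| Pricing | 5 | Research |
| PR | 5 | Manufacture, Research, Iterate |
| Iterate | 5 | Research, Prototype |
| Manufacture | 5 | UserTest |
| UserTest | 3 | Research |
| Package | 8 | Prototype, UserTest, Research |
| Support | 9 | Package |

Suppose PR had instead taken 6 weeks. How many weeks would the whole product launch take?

Critical path before the change: Research→Prototype→Package→Support = 11+4+8+9 = 32 giving 32 weeks.
PR has 7 weeks of float (longest path through it is 25).
The critical path is still Research→Prototype→Package→Support; finish is now 32 weeks.

32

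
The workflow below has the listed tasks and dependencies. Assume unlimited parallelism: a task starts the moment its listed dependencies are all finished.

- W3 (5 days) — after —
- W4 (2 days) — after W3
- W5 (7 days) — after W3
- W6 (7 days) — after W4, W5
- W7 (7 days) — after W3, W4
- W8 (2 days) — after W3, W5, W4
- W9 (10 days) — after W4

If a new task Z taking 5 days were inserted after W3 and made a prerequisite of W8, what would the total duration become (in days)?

19

Originally the workflow takes 19 days.
With Z inserted, W8 now waits for max(W3, W5, W4, Z).
New critical path: W3→W5→W6 = 5+7+7 = 19 ⇒ 19 days.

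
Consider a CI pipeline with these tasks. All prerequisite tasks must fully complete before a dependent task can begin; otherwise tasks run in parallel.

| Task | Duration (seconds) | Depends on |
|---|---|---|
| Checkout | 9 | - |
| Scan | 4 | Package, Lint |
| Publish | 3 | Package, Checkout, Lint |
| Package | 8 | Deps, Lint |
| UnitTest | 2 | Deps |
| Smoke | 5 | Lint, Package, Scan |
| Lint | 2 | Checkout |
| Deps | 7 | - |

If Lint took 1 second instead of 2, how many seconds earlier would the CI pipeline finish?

1

Actual critical path: Checkout→Lint→Package→Scan→Smoke = 9+2+8+4+5 = 28 ⇒ 28 seconds.
Lint lies on that path, so at 1 second the path becomes 27 seconds.
The critical path is still Checkout→Lint→Package→Scan→Smoke; finish is now 27 seconds.
Change in finish: 27 − 28 = -1 seconds.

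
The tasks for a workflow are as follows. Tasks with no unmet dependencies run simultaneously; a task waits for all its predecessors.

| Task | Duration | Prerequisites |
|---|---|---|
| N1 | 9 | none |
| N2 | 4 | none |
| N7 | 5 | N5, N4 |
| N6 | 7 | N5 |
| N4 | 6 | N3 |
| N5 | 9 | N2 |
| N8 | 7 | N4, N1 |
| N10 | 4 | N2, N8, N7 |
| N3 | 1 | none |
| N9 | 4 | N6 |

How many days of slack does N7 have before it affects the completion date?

N2→N5→N6→N9 = 4+9+7+4 = 24 sets the makespan at 24 days.
N7 finishes as early as 18 and must finish by 20.
So N7 can slip 20 − 18 = 2 days.

2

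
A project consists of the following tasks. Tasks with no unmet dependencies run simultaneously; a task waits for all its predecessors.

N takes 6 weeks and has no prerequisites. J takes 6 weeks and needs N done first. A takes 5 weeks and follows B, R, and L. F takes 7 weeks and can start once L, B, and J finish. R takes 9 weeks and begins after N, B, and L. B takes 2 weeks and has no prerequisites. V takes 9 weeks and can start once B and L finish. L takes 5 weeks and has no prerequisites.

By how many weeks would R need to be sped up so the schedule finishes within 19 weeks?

1

Current finish: 20 weeks; target: 19.
R is on every critical path, so each week cut from R cuts the finish by one (this holds down to a finish of 19).
Need 20 − 19 = 1 week off R → R becomes 8 weeks, finish becomes 19.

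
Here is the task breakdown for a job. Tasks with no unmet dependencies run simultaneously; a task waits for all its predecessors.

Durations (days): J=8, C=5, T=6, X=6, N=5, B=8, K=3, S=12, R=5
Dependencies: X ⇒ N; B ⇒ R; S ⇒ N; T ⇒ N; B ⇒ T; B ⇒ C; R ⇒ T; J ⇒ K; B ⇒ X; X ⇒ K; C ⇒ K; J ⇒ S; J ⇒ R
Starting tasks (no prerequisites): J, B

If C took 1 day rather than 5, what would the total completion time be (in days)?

Baseline: J→S→N = 8+12+5 = 25 → 25 days.
The longest path through C is only 16 days, so C has float 9.
The critical path is still J→S→N; finish is now 25 days.

25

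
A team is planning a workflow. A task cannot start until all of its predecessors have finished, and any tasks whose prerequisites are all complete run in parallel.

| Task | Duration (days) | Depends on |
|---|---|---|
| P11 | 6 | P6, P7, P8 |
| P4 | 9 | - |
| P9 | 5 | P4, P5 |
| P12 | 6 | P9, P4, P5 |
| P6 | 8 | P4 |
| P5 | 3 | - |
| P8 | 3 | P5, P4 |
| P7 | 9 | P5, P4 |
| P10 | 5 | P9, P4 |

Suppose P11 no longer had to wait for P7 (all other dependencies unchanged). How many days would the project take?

With the dependency in place, P4→P7→P11 = 9+9+6 = 24 sets the finish at 24 days.
Without P7→P11, P11's earliest start moves from 18 to 17.
New critical path: P4→P6→P11 = 9+8+6 = 23 ⇒ 23 days.

23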